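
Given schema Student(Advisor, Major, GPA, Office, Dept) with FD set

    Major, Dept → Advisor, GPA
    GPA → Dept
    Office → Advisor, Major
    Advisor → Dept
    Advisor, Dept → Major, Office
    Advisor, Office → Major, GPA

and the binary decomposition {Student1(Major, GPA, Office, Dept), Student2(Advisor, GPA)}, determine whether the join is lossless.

No

Common attributes: Student1 ∩ Student2 = {GPA}.
Closure of {GPA}: GPA → Dept applies, adding Dept. So (GPA)⁺ = {GPA, Dept}.
The closure contains neither all of Student1 = {Major, GPA, Office, Dept} nor all of Student2 = {Advisor, GPA}, so the common attributes are not a superkey of either fragment. The join is lossy.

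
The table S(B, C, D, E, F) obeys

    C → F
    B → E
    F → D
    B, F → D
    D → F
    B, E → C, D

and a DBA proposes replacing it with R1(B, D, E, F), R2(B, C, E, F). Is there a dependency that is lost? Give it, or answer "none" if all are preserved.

none

C → F lies within R2.
B → E lies within R1.
F → D lies within R1.
B, F → D lies within R1.
D → F lies within R1.
B, E → C, D: restricted closure across fragments reaches C, D.
Every dependency is enforceable on the fragments, so the decomposition is dependency-preserving.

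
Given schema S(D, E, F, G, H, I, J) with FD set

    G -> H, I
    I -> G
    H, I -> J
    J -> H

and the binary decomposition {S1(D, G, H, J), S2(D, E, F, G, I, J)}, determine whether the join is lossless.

Yes

Common attributes: S1 ∩ S2 = {D, G, J}.
Closure of {D, G, J}: G → H, I applies, adding H, I. So (D, G, J)⁺ = {D, G, H, I, J}.
This closure contains every attribute of S1, so S1 ∩ S2 → S1. The join is lossless.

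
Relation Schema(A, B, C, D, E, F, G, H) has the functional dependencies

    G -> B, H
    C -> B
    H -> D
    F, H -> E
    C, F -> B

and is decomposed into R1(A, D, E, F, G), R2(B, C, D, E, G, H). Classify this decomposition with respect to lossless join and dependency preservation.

lossy and not dependency-preserving

Lossless test: (D, E, G)⁺ = {B, D, E, G, H}, which is a superkey of neither fragment — lossy.
Dependency preservation: the restricted closure of {F, H} across the fragments never reaches {E}, so F, H → E cannot be enforced without a join — not preserved.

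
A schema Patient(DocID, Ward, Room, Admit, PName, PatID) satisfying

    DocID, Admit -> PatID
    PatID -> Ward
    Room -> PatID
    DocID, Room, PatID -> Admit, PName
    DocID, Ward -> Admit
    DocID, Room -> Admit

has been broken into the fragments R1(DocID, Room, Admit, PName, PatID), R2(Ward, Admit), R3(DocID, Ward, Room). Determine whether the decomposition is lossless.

Yes

Chase test. Columns are DocID, Ward, Room, Admit, PName, PatID; row i has aⱼ where attribute j ∈ Ri, else bᵢⱼ.
Initial tableau (one row per fragment):
  row 1: a1 b12 a3 a4 a5 a6
  row 2: b21 a2 b23 a4 b25 b26
  row 3: a1 a2 a3 b34 b35 b36
Rows 1 and 3 agree on Room; apply Room→PatID and equate their PatID entries.
Rows 1 and 3 agree on DocID, Room, PatID; apply DocID, Room, PatID→Admit, PName and equate their Admit, PName entries.
Rows 1 and 3 agree on PatID; apply PatID→Ward and equate their Ward entries.
Row 1 is now all distinguished symbols — the join is lossless.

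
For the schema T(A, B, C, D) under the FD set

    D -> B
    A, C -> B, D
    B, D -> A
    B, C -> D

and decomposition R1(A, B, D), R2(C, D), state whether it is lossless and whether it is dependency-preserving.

Lossless test: (D)⁺ = {A, B, D}, which contains all of one fragment — lossless.
Dependency preservation: the restricted closure of {A, C} across the fragments never reaches {B, D}, so A, C → B, D cannot be enforced without a join — not preserved.

lossless but not dependency-preserving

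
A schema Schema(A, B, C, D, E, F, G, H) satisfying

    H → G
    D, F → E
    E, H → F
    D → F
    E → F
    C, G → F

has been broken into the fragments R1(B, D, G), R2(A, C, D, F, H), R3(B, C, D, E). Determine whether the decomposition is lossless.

Chase test. Columns are A, B, C, D, E, F, G, H; row i has aⱼ where attribute j ∈ Ri, else bᵢⱼ.
Initial tableau (one row per fragment):
  row 1: b11 a2 b13 a4 b15 b16 a7 b18
  row 2: a1 b22 a3 a4 b25 a6 b27 a8
  row 3: b31 a2 a3 a4 a5 b36 b37 b38
Rows 1 and 2 agree on D; apply D→F and equate their F entries.
Rows 1 and 3 agree on D; apply D→F and equate their F entries.
Rows 1 and 2 agree on D, F; apply D, F→E and equate their E entries.
Rows 1 and 3 agree on D, F; apply D, F→E and equate their E entries.
No row becomes fully distinguished — the join is lossy.

No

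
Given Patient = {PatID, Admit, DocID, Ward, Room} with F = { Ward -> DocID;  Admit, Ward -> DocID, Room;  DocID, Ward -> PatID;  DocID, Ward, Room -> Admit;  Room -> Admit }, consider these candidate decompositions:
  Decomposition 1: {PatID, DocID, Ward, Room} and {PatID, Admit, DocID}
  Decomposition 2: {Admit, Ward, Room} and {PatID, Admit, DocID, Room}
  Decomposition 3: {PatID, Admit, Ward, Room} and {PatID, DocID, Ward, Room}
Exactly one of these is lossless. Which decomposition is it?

Decomposition 1: common = {PatID, DocID}, closure = {PatID, DocID} → lossy.
Decomposition 2: common = {Admit, Room}, closure = {Admit, Room} → lossy.
Decomposition 3: common = {PatID, Ward, Room}, closure = {PatID, Admit, DocID, Ward, Room} → lossless.

Decomposition 3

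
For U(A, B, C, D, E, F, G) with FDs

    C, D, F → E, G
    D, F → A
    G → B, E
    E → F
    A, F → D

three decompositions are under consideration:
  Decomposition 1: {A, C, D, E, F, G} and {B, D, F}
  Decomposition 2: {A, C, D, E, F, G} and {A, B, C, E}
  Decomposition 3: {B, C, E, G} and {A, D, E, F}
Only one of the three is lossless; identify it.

Decomposition 2

Decomposition 1: common = {D, F}, closure = {A, D, F} → lossy.
Decomposition 2: common = {A, C, E}, closure = {A, B, C, D, E, F, G} → lossless.
Decomposition 3: common = {E}, closure = {E, F} → lossy.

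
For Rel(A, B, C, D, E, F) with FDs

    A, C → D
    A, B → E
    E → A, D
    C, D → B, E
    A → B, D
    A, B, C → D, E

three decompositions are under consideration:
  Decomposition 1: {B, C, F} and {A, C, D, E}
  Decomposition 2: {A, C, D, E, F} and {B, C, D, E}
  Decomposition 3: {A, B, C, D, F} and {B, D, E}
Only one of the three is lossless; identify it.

Decomposition 1: common = {C}, closure = {C} → lossy.
Decomposition 2: common = {C, D, E}, closure = {A, B, C, D, E} → lossless.
Decomposition 3: common = {B, D}, closure = {B, D} → lossy.

Decomposition 2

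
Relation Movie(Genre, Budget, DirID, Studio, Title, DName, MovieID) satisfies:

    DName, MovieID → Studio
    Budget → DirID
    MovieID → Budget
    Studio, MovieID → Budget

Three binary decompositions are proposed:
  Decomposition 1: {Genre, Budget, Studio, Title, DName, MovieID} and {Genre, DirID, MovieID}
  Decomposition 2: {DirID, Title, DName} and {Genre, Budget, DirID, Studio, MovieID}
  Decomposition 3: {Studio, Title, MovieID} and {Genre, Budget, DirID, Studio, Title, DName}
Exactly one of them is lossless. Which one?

Decomposition 1: common = {Genre, MovieID}, closure = {Genre, Budget, DirID, MovieID} → lossless.
Decomposition 2: common = {DirID}, closure = {DirID} → lossy.
Decomposition 3: common = {Studio, Title}, closure = {Studio, Title} → lossy.

Decomposition 1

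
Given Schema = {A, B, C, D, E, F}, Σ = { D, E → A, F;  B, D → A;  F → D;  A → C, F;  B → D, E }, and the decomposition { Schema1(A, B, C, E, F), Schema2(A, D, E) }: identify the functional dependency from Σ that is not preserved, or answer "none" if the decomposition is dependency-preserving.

F → D

Check F → D: no single fragment contains all of {D, F}, and the restricted closure of {F} across the fragments never reaches {D}.
D, E → A, F is preserved.
B, D → A is preserved.
A → C, F is preserved.
B → D, E is preserved.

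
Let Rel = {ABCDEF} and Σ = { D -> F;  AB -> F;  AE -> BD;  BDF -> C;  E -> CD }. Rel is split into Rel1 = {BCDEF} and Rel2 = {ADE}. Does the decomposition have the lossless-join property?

Common attributes: Rel1 ∩ Rel2 = {DE}.
Closure of {DE}: D → F applies, adding F; E → CD applies, adding C. So (DE)⁺ = {CDEF}.
The closure contains neither all of Rel1 = {BCDEF} nor all of Rel2 = {ADE}, so the common attributes are not a superkey of either fragment. The join is lossy.

No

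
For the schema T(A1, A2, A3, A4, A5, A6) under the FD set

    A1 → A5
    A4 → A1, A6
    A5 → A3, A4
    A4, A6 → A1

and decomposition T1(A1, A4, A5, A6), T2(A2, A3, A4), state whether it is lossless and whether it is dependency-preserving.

lossless and dependency-preserving

Lossless test: (A4)⁺ = {A1, A3, A4, A5, A6}, which contains all of one fragment — lossless.
Dependency preservation: A5 → A3, A4 is not contained in any single fragment, but the restricted closure of its left-hand side across the fragments still reaches the right-hand side; the remaining FDs each lie inside some fragment. All dependencies are preserved.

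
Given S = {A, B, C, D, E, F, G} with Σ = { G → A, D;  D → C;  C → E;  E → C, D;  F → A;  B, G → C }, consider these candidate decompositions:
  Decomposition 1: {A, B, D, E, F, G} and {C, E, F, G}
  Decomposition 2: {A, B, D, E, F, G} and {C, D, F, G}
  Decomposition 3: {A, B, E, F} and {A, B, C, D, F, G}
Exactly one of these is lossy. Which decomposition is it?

Decomposition 1: common = {E, F, G}, closure = {A, C, D, E, F, G} → lossless.
Decomposition 2: common = {D, F, G}, closure = {A, C, D, E, F, G} → lossless.
Decomposition 3: common = {A, B, F}, closure = {A, B, F} → lossy.

Decomposition 3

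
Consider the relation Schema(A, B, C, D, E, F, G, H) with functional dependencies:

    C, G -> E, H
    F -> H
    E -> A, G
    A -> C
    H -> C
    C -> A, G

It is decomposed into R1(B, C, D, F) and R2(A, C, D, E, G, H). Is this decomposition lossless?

Common attributes: R1 ∩ R2 = {C, D}.
Closure of {C, D}: C → A, G applies, adding A, G; C, G → E, H applies, adding E, H. So (C, D)⁺ = {A, C, D, E, G, H}.
This closure contains every attribute of R2, so R1 ∩ R2 → R2. The join is lossless.

Yes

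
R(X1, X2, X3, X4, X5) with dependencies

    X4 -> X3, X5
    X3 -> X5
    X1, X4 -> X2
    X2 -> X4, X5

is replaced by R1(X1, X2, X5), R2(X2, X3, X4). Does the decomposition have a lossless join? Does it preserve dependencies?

Lossless test: (X2)⁺ = {X2, X3, X4, X5}, which contains all of one fragment — lossless.
Dependency preservation: the restricted closure of {X4} across the fragments never reaches {X3, X5}, so X4 → X3, X5 cannot be enforced without a join — not preserved.

lossless but not dependency-preserving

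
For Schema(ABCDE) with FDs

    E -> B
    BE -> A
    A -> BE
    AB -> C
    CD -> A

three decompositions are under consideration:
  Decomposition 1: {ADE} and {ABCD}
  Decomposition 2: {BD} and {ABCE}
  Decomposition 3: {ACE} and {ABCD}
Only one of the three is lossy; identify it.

Decomposition 1: common = {AD}, closure = {ABCDE} → lossless.
Decomposition 2: common = {B}, closure = {B} → lossy.
Decomposition 3: common = {AC}, closure = {ABCE} → lossless.

Decomposition 2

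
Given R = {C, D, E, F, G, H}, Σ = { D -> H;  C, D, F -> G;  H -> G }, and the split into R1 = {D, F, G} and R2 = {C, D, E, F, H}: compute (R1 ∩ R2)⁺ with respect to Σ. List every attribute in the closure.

R1 ∩ R2 = {D, F}.
D → H applies, adding H
H → G applies, adding G
Closure: {D, F, G, H}.

D, F, G, H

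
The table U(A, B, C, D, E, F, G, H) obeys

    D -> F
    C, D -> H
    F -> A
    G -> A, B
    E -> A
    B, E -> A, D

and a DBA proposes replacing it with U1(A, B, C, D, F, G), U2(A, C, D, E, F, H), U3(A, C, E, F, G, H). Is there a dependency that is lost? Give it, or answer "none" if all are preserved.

B, E -> A, D

Check B, E → A, D: no single fragment contains all of {A, B, D, E}, and the restricted closure of {B, E} across the fragments never reaches {A, D}.
D → F is preserved.
C, D → H is preserved.
F → A is preserved.
G → A, B is preserved.
E → A is preserved.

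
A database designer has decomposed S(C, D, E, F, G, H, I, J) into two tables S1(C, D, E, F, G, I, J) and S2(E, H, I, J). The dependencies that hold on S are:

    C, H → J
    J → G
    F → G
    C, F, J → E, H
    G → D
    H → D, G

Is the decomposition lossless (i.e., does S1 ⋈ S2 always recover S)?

No

Common attributes: S1 ∩ S2 = {E, I, J}.
Closure of {E, I, J}: J → G applies, adding G; G → D applies, adding D. So (E, I, J)⁺ = {D, E, G, I, J}.
The closure contains neither all of S1 = {C, D, E, F, G, I, J} nor all of S2 = {E, H, I, J}, so the common attributes are not a superkey of either fragment. The join is lossy.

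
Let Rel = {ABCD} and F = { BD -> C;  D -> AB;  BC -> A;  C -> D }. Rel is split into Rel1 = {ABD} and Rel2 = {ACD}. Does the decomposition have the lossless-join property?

Common attributes: Rel1 ∩ Rel2 = {AD}.
Closure of {AD}: D → AB applies, adding B; BD → C applies, adding C. So (AD)⁺ = {ABCD}.
This closure contains every attribute of Rel1, so Rel1 ∩ Rel2 → Rel1. The join is lossless.

Yes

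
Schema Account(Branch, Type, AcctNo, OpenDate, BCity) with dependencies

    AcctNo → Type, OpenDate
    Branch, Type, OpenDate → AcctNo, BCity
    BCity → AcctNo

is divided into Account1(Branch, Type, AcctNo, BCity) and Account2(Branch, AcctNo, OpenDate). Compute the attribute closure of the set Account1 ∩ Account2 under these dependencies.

Account1 ∩ Account2 = {Branch, AcctNo}.
AcctNo → Type, OpenDate applies, adding Type, OpenDate
Branch, Type, OpenDate → AcctNo, BCity applies, adding BCity
Closure: {Branch, Type, AcctNo, OpenDate, BCity}.

Branch, Type, AcctNo, OpenDate, BCity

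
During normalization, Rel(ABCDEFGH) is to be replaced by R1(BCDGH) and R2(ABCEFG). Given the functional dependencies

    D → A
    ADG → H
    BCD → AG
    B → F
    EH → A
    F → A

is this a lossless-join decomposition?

No

Common attributes: R1 ∩ R2 = {BCG}.
Closure of {BCG}: B → F applies, adding F; F → A applies, adding A. So (BCG)⁺ = {ABCFG}.
The closure contains neither all of R1 = {BCDGH} nor all of R2 = {ABCEFG}, so the common attributes are not a superkey of either fragment. The join is lossy.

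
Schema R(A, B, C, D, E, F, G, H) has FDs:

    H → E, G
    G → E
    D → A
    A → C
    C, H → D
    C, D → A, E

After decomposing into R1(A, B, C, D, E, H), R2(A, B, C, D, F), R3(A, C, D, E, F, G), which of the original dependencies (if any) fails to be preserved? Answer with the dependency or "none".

Check H → E, G: no single fragment contains all of {E, G, H}, and the restricted closure of {H} across the fragments never reaches {E, G}.
G → E is preserved.
D → A is preserved.
A → C is preserved.
C, H → D is preserved.
C, D → A, E is preserved.

H → E, G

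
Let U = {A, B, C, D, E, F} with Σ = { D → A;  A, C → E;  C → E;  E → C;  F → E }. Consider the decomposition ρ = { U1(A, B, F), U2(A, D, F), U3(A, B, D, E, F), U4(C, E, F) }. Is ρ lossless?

Chase test. Columns are A, B, C, D, E, F; row i has aⱼ where attribute j ∈ Ui, else bᵢⱼ.
Initial tableau (one row per fragment):
  row 1: a1 a2 b13 b14 b15 a6
  row 2: a1 b22 b23 a4 b25 a6
  row 3: a1 a2 b33 a4 a5 a6
  row 4: b41 b42 a3 b44 a5 a6
Rows 3 and 4 agree on E; apply E→C and equate their C entries.
Rows 1 and 2 agree on F; apply F→E and equate their E entries.
Rows 1 and 3 agree on F; apply F→E and equate their E entries.
Rows 1 and 2 agree on E; apply E→C and equate their C entries.
Rows 1 and 3 agree on E; apply E→C and equate their C entries.
Row 3 is now all distinguished symbols — the join is lossless.

Yes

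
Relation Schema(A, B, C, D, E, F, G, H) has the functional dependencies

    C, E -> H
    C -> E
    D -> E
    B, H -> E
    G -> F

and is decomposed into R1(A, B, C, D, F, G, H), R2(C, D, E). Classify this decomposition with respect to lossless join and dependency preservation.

Lossless test: (C, D)⁺ = {C, D, E, H}, which contains all of one fragment — lossless.
Dependency preservation: the restricted closure of {B, H} across the fragments never reaches {E}, so B, H → E cannot be enforced without a join — not preserved.

lossless but not dependency-preserving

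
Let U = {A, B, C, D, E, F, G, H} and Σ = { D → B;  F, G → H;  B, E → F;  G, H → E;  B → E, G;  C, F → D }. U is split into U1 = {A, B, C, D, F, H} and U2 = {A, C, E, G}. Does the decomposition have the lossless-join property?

No

Common attributes: U1 ∩ U2 = {A, C}.
No dependency enlarges {A, C}, so (A, C)⁺ = {A, C}.
The closure contains neither all of U1 = {A, B, C, D, F, H} nor all of U2 = {A, C, E, G}, so the common attributes are not a superkey of either fragment. The join is lossy.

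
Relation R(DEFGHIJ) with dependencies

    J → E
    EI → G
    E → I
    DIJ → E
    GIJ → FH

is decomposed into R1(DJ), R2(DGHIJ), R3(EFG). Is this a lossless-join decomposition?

Chase test. Columns are DEFGHIJ; row i has aⱼ where attribute j ∈ Ri, else bᵢⱼ.
Initial tableau (one row per fragment):
  row 1: a1 b12 b13 b14 b15 b16 a7
  row 2: a1 b22 b23 a4 a5 a6 a7
  row 3: b31 a2 a3 a4 b35 b36 b37
Rows 1 and 2 agree on J; apply J→E and equate their E entries.
Rows 1 and 2 agree on E; apply E→I and equate their I entries.
Rows 1 and 2 agree on EI; apply EI→G and equate their G entries.
Rows 1 and 2 agree on GIJ; apply GIJ→FH and equate their FH entries.
No row becomes fully distinguished — the join is lossy.

No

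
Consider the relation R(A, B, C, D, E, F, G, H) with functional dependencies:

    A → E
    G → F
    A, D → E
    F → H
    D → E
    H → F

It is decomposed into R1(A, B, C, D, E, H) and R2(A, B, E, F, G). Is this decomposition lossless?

No

Common attributes: R1 ∩ R2 = {A, B, E}.
No dependency enlarges {A, B, E}, so (A, B, E)⁺ = {A, B, E}.
The closure contains neither all of R1 = {A, B, C, D, E, H} nor all of R2 = {A, B, E, F, G}, so the common attributes are not a superkey of either fragment. The join is lossy.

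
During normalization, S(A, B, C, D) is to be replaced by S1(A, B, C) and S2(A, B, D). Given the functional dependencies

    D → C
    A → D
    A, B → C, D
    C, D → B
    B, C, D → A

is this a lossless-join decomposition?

Yes

Common attributes: S1 ∩ S2 = {A, B}.
Closure of {A, B}: A → D applies, adding D; A, B → C, D applies, adding C. So (A, B)⁺ = {A, B, C, D}.
This closure contains every attribute of S1, so S1 ∩ S2 → S1. The join is lossless.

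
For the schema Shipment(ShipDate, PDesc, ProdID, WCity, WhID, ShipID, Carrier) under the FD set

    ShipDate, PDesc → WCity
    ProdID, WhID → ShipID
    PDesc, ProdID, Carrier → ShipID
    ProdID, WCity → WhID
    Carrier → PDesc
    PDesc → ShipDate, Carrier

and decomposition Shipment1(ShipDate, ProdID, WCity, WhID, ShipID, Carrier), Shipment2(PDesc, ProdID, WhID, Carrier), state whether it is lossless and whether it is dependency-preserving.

lossless and dependency-preserving

Lossless test: (ProdID, WhID, Carrier)⁺ = {ShipDate, PDesc, ProdID, WCity, WhID, ShipID, Carrier}, which contains all of one fragment — lossless.
Dependency preservation: ShipDate, PDesc → WCity; PDesc, ProdID, Carrier → ShipID; PDesc → ShipDate, Carrier are not contained in any single fragment, but the restricted closure of each left-hand side across the fragments still reaches the right-hand side; the remaining FDs each lie inside some fragment. All dependencies are preserved.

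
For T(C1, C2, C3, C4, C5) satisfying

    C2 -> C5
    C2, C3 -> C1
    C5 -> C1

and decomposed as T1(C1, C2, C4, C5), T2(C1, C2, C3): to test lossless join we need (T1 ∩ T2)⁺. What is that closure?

T1 ∩ T2 = {C1, C2}.
C2 → C5 applies, adding C5
Closure: {C1, C2, C5}.

C1, C2, C5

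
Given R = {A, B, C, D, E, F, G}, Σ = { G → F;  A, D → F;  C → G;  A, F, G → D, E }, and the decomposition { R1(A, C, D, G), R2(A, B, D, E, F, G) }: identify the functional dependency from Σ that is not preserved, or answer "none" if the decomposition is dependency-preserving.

G → F lies within R2.
A, D → F lies within R2.
C → G lies within R1.
A, F, G → D, E lies within R2.
Every dependency is enforceable on the fragments, so the decomposition is dependency-preserving.

none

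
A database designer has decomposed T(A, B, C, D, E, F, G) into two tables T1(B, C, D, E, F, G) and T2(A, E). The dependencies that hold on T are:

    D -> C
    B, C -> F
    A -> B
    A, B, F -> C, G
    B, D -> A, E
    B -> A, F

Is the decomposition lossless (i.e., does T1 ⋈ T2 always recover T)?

No

Common attributes: T1 ∩ T2 = {E}.
No dependency enlarges {E}, so (E)⁺ = {E}.
The closure contains neither all of T1 = {B, C, D, E, F, G} nor all of T2 = {A, E}, so the common attributes are not a superkey of either fragment. The join is lossy.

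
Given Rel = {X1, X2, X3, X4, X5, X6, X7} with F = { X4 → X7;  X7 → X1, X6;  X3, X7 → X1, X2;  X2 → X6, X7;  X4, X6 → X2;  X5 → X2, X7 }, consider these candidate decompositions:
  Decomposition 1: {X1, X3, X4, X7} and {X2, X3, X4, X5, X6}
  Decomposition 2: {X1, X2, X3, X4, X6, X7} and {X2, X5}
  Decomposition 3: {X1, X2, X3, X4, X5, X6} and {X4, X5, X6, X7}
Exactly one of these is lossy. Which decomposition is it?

Decomposition 2

Decomposition 1: common = {X3, X4}, closure = {X1, X2, X3, X4, X6, X7} → lossless.
Decomposition 2: common = {X2}, closure = {X1, X2, X6, X7} → lossy.
Decomposition 3: common = {X4, X5, X6}, closure = {X1, X2, X4, X5, X6, X7} → lossless.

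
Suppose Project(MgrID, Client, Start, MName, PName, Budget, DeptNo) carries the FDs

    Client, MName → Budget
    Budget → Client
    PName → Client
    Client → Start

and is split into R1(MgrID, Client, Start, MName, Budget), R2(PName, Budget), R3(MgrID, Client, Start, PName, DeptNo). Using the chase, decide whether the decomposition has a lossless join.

Chase test. Columns are MgrID, Client, Start, MName, PName, Budget, DeptNo; row i has aⱼ where attribute j ∈ Ri, else bᵢⱼ.
Initial tableau (one row per fragment):
  row 1: a1 a2 a3 a4 b15 a6 b17
  row 2: b21 b22 b23 b24 a5 a6 b27
  row 3: a1 a2 a3 b34 a5 b36 a7
Rows 1 and 2 agree on Budget; apply Budget→Client and equate their Client entries.
Rows 1 and 2 agree on Client; apply Client→Start and equate their Start entries.
No row becomes fully distinguished — the join is lossy.

No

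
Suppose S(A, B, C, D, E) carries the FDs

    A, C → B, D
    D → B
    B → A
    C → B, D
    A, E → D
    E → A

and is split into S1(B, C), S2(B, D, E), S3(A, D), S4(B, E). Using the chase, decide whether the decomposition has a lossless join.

Chase test. Columns are A, B, C, D, E; row i has aⱼ where attribute j ∈ Si, else bᵢⱼ.
Initial tableau (one row per fragment):
  row 1: b11 a2 a3 b14 b15
  row 2: b21 a2 b23 a4 a5
  row 3: a1 b32 b33 a4 b35
  row 4: b41 a2 b43 b44 a5
Rows 2 and 3 agree on D; apply D→B and equate their B entries.
Rows 1 and 2 agree on B; apply B→A and equate their A entries.
Rows 1 and 3 agree on B; apply B→A and equate their A entries.
Rows 1 and 4 agree on B; apply B→A and equate their A entries.
Rows 2 and 4 agree on A, E; apply A, E→D and equate their D entries.
No row becomes fully distinguished — the join is lossy.

No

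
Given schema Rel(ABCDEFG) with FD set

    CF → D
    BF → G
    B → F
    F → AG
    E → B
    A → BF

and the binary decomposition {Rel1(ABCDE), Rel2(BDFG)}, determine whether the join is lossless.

Common attributes: Rel1 ∩ Rel2 = {BD}.
Closure of {BD}: B → F applies, adding F; F → AG applies, adding AG. So (BD)⁺ = {ABDFG}.
This closure contains every attribute of Rel2, so Rel1 ∩ Rel2 → Rel2. The join is lossless.

Yes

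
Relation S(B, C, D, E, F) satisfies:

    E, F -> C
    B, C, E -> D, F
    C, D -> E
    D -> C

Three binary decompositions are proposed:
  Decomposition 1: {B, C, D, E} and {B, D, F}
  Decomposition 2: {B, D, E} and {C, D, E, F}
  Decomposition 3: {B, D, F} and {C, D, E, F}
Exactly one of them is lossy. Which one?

Decomposition 1: common = {B, D}, closure = {B, C, D, E, F} → lossless.
Decomposition 2: common = {D, E}, closure = {C, D, E} → lossy.
Decomposition 3: common = {D, F}, closure = {C, D, E, F} → lossless.

Decomposition 2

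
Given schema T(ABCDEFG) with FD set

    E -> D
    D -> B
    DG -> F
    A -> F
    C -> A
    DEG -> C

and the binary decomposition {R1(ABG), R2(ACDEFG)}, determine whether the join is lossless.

Common attributes: R1 ∩ R2 = {AG}.
Closure of {AG}: A → F applies, adding F. So (AG)⁺ = {AFG}.
The closure contains neither all of R1 = {ABG} nor all of R2 = {ACDEFG}, so the common attributes are not a superkey of either fragment. The join is lossy.

No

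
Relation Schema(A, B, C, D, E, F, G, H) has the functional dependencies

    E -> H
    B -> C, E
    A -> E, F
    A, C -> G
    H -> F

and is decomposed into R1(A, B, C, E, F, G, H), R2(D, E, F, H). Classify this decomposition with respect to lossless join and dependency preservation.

lossy but dependency-preserving

Lossless test: (E, F, H)⁺ = {E, F, H}, which is a superkey of neither fragment — lossy.
Dependency preservation: every FD's attributes lie within a single fragment, so each can be enforced locally — preserved.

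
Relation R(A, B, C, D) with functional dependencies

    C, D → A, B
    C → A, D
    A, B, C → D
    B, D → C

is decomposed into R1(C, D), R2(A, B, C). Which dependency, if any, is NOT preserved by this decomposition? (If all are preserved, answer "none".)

Check B, D → C: no single fragment contains all of {B, C, D}, and the restricted closure of {B, D} across the fragments never reaches {C}.
C, D → A, B is preserved.
C → A, D is preserved.
A, B, C → D is preserved.

B, D → C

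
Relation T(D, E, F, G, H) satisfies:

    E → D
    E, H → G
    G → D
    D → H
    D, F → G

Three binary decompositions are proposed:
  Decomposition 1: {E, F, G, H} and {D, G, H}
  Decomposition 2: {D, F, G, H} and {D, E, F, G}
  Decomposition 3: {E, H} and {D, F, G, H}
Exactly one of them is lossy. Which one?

Decomposition 3

Decomposition 1: common = {G, H}, closure = {D, G, H} → lossless.
Decomposition 2: common = {D, F, G}, closure = {D, F, G, H} → lossless.
Decomposition 3: common = {H}, closure = {H} → lossy.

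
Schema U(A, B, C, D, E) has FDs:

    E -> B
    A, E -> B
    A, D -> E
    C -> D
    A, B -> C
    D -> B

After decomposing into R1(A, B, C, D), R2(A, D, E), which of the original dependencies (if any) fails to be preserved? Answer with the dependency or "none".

E -> B

Check E → B: no single fragment contains all of {B, E}, and the restricted closure of {E} across the fragments never reaches {B}.
A, E → B is preserved.
A, D → E is preserved.
C → D is preserved.
A, B → C is preserved.
D → B is preserved.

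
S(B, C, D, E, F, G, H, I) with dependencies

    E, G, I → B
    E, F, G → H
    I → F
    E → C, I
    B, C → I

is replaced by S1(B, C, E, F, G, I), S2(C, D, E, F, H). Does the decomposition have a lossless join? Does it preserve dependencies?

Lossless test: (C, E, F)⁺ = {C, E, F, I}, which is a superkey of neither fragment — lossy.
Dependency preservation: the restricted closure of {E, F, G} across the fragments never reaches {H}, so E, F, G → H cannot be enforced without a join — not preserved.

lossy and not dependency-preserving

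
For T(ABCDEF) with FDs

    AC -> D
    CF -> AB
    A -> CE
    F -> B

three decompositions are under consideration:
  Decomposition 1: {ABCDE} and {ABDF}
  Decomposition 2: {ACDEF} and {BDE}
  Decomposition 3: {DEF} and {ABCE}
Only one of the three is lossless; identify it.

Decomposition 1

Decomposition 1: common = {ABD}, closure = {ABCDE} → lossless.
Decomposition 2: common = {DE}, closure = {DE} → lossy.
Decomposition 3: common = {E}, closure = {E} → lossy.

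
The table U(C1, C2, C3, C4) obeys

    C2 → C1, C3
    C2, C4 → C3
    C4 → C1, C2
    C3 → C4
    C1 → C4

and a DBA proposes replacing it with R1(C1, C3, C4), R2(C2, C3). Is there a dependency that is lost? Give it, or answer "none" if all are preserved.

none

C2 → C1, C3: restricted closure across fragments reaches C1, C3.
C2, C4 → C3: restricted closure across fragments reaches C3.
C4 → C1, C2: restricted closure across fragments reaches C1, C2.
C3 → C4 lies within R1.
C1 → C4 lies within R1.
Every dependency is enforceable on the fragments, so the decomposition is dependency-preserving.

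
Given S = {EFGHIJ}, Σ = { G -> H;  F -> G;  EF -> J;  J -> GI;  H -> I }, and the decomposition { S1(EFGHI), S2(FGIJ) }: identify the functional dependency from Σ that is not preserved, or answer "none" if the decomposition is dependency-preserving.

Check EF → J: no single fragment contains all of {EFJ}, and the restricted closure of {EF} across the fragments never reaches {J}.
G → H is preserved.
F → G is preserved.
J → GI is preserved.
H → I is preserved.

EF -> J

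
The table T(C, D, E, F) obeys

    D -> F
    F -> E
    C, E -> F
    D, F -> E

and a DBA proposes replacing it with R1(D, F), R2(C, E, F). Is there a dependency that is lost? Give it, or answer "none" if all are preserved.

none

D → F lies within R1.
F → E lies within R2.
C, E → F lies within R2.
D, F → E: restricted closure across fragments reaches E.
Every dependency is enforceable on the fragments, so the decomposition is dependency-preserving.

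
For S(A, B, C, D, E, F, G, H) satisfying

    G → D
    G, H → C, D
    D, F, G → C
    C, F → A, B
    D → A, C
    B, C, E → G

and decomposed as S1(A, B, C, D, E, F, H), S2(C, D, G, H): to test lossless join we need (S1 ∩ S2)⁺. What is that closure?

S1 ∩ S2 = {C, D, H}.
D → A, C applies, adding A
Closure: {A, C, D, H}.

A, C, D, H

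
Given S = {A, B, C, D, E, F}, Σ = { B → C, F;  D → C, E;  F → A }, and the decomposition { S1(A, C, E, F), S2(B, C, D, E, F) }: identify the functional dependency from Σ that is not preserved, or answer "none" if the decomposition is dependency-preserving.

none

B → C, F lies within S2.
D → C, E lies within S2.
F → A lies within S1.
Every dependency is enforceable on the fragments, so the decomposition is dependency-preserving.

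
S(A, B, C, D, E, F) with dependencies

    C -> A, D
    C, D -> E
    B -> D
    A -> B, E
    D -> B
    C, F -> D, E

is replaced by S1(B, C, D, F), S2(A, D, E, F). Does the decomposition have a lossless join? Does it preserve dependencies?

Lossless test: (D, F)⁺ = {B, D, F}, which is a superkey of neither fragment — lossy.
Dependency preservation: the restricted closure of {C} across the fragments never reaches {A, D}, so C → A, D cannot be enforced without a join — not preserved.

lossy and not dependency-preserving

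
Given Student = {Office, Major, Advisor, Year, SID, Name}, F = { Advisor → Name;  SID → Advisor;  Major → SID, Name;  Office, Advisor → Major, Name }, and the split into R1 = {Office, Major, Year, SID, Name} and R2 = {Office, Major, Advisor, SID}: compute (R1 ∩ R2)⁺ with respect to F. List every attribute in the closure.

R1 ∩ R2 = {Office, Major, SID}.
SID → Advisor applies, adding Advisor
Major → SID, Name applies, adding Name
Closure: {Office, Major, Advisor, SID, Name}.

Office, Major, Advisor, SID, Name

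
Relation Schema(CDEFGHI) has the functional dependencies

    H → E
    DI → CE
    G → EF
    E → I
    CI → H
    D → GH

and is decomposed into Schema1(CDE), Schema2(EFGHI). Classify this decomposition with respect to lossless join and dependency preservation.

Lossless test: (E)⁺ = {EI}, which is a superkey of neither fragment — lossy.
Dependency preservation: the restricted closure of {CI} across the fragments never reaches {H}, so CI → H cannot be enforced without a join — not preserved.

lossy and not dependency-preserving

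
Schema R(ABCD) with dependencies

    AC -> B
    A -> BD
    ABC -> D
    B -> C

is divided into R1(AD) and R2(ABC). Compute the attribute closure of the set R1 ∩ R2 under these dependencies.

ABCD

R1 ∩ R2 = {A}.
A → BD applies, adding BD
B → C applies, adding C
Closure: {ABCD}.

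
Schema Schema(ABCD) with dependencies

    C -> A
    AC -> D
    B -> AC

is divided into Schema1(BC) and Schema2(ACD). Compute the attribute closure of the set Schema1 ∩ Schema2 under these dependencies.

ACD

Schema1 ∩ Schema2 = {C}.
C → A applies, adding A
AC → D applies, adding D
Closure: {ACD}.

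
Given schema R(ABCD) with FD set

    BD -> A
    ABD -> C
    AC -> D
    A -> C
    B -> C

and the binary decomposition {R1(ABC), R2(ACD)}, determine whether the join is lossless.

Yes

Common attributes: R1 ∩ R2 = {AC}.
Closure of {AC}: AC → D applies, adding D. So (AC)⁺ = {ACD}.
This closure contains every attribute of R2, so R1 ∩ R2 → R2. The join is lossless.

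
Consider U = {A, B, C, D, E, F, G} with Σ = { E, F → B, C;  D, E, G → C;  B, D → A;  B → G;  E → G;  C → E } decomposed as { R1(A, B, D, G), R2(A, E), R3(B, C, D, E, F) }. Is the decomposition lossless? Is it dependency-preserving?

lossless but not dependency-preserving

Lossless test (chase): Rows 1 and 3 agree on B, D; apply B, D→A and equate their A entries. Rows 1 and 3 agree on B; apply B→G and equate their G entries. Rows 2 and 3 agree on E; apply E→G and equate their G entries. Row 3 is now all distinguished symbols — the join is lossless.
Dependency preservation: the restricted closure of {E} across the fragments never reaches {G}, so E → G cannot be enforced without a join — not preserved.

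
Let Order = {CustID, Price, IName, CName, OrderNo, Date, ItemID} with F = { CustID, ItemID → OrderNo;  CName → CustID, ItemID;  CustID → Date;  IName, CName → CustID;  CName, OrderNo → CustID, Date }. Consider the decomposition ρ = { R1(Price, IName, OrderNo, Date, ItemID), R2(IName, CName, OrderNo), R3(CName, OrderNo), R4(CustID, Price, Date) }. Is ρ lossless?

No

Chase test. Columns are CustID, Price, IName, CName, OrderNo, Date, ItemID; row i has aⱼ where attribute j ∈ Ri, else bᵢⱼ.
Initial tableau (one row per fragment):
  row 1: b11 a2 a3 b14 a5 a6 a7
  row 2: b21 b22 a3 a4 a5 b26 b27
  row 3: b31 b32 b33 a4 a5 b36 b37
  row 4: a1 a2 b43 b44 b45 a6 b47
Rows 2 and 3 agree on CName; apply CName→CustID, ItemID and equate their CustID, ItemID entries.
Rows 2 and 3 agree on CustID; apply CustID→Date and equate their Date entries.
No row becomes fully distinguished — the join is lossy.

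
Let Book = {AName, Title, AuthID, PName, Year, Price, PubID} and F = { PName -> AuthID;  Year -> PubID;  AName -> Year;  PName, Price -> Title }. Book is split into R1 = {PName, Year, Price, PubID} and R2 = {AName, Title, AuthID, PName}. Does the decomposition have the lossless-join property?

Common attributes: R1 ∩ R2 = {PName}.
Closure of {PName}: PName → AuthID applies, adding AuthID. So (PName)⁺ = {AuthID, PName}.
The closure contains neither all of R1 = {PName, Year, Price, PubID} nor all of R2 = {AName, Title, AuthID, PName}, so the common attributes are not a superkey of either fragment. The join is lossy.

No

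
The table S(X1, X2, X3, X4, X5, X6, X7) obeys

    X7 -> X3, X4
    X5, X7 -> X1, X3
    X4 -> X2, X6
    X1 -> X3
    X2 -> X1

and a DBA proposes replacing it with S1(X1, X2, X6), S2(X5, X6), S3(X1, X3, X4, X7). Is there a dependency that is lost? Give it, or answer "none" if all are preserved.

Check X4 → X2, X6: no single fragment contains all of {X2, X4, X6}, and the restricted closure of {X4} across the fragments never reaches {X2, X6}.
X7 → X3, X4 is preserved.
X5, X7 → X1, X3 is preserved.
X1 → X3 is preserved.
X2 → X1 is preserved.

X4 -> X2, X6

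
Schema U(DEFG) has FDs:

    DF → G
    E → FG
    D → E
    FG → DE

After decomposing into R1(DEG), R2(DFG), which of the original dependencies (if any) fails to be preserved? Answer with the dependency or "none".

none

DF → G lies within R2.
E → FG: restricted closure across fragments reaches FG.
D → E lies within R1.
FG → DE: restricted closure across fragments reaches DE.
Every dependency is enforceable on the fragments, so the decomposition is dependency-preserving.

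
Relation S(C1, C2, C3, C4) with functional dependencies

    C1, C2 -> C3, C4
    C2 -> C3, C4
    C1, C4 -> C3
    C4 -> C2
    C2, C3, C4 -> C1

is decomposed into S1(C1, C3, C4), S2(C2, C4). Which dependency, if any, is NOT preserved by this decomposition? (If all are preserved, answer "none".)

C1, C2 → C3, C4: restricted closure across fragments reaches C3, C4.
C2 → C3, C4: restricted closure across fragments reaches C3, C4.
C1, C4 → C3 lies within S1.
C4 → C2 lies within S2.
C2, C3, C4 → C1: restricted closure across fragments reaches C1.
Every dependency is enforceable on the fragments, so the decomposition is dependency-preserving.

none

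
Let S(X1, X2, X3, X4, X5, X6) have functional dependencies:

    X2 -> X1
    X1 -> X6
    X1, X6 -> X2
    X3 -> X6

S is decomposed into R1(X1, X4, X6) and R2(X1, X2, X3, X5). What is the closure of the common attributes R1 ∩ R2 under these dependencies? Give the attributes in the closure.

R1 ∩ R2 = {X1}.
X1 → X6 applies, adding X6
X1, X6 → X2 applies, adding X2
Closure: {X1, X2, X6}.

X1, X2, X6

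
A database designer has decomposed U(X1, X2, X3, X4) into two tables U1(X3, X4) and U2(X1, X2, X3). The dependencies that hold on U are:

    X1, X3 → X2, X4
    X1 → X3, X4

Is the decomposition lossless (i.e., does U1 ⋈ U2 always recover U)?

Common attributes: U1 ∩ U2 = {X3}.
No dependency enlarges {X3}, so (X3)⁺ = {X3}.
The closure contains neither all of U1 = {X3, X4} nor all of U2 = {X1, X2, X3}, so the common attributes are not a superkey of either fragment. The join is lossy.

No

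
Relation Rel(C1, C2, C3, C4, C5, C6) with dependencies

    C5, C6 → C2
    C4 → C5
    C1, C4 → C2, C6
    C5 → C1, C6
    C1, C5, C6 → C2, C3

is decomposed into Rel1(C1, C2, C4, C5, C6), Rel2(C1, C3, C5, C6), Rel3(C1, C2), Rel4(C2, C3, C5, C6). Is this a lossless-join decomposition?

Yes

Chase test. Columns are C1, C2, C3, C4, C5, C6; row i has aⱼ where attribute j ∈ Reli, else bᵢⱼ.
Initial tableau (one row per fragment):
  row 1: a1 a2 b13 a4 a5 a6
  row 2: a1 b22 a3 b24 a5 a6
  row 3: a1 a2 b33 b34 b35 b36
  row 4: b41 a2 a3 b44 a5 a6
Rows 1 and 2 agree on C5, C6; apply C5, C6→C2 and equate their C2 entries.
Rows 1 and 4 agree on C5; apply C5→C1, C6 and equate their C1, C6 entries.
Rows 1 and 2 agree on C1, C5, C6; apply C1, C5, C6→C2, C3 and equate their C2, C3 entries.
Row 1 is now all distinguished symbols — the join is lossless.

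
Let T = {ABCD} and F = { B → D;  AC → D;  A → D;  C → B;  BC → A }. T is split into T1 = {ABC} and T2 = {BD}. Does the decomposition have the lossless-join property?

Common attributes: T1 ∩ T2 = {B}.
Closure of {B}: B → D applies, adding D. So (B)⁺ = {BD}.
This closure contains every attribute of T2, so T1 ∩ T2 → T2. The join is lossless.

Yes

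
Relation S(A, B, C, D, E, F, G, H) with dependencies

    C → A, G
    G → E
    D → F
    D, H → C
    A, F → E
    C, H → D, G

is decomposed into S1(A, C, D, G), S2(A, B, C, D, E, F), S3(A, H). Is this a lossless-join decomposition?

No

Chase test. Columns are A, B, C, D, E, F, G, H; row i has aⱼ where attribute j ∈ Si, else bᵢⱼ.
Initial tableau (one row per fragment):
  row 1: a1 b12 a3 a4 b15 b16 a7 b18
  row 2: a1 a2 a3 a4 a5 a6 b27 b28
  row 3: a1 b32 b33 b34 b35 b36 b37 a8
Rows 1 and 2 agree on C; apply C→A, G and equate their A, G entries.
Rows 1 and 2 agree on G; apply G→E and equate their E entries.
Rows 1 and 2 agree on D; apply D→F and equate their F entries.
No row becomes fully distinguished — the join is lossy.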